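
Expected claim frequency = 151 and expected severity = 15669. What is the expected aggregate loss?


E[S] = E[N] * E[X]
= 151 * 15669
= 2.3660e+06


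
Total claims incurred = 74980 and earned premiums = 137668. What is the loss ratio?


Loss ratio = claims / premiums
= 74980 / 137668
= 0.5446


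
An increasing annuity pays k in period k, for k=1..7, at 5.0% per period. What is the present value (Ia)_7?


(Ia)_n = sum_{k=1}^{n} k * v^k, v = 1/(1+i)
v = 0.952381
Sum computed term by term:
(Ia)_7 = 22.0185


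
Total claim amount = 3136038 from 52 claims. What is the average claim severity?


severity = total / number
= 3136038 / 52
= 60308.4231


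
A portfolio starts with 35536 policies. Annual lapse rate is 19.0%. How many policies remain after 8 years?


remaining = initial * (1 - lapse)^years
= 35536 * (1 - 0.19)^8
= 35536 * 0.185302
= 6584.8925


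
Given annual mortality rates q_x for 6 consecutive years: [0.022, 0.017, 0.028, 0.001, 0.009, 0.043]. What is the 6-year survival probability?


p_k = 1 - q_k for each year
Survival = product of (1 - q_k)
= 0.978 * 0.983 * 0.972 * 0.999 * 0.991 * 0.957
= 0.8853


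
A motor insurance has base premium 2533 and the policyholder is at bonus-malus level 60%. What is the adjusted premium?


adjusted = base * BM_level / 100
= 2533 * 60 / 100
= 2533 * 0.6
= 1519.8


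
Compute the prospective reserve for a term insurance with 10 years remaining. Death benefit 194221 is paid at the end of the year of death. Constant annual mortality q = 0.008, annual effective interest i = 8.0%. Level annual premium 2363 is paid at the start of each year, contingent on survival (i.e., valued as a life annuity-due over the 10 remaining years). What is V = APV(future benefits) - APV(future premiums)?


v = 1/(1+i) = 0.925926
APV(future benefits) per unit = sum_{k=0}^{9} k_p_x * q * v^(k+1) = 0.052051
APV(future benefits) = 194221 * 0.052051 = 10109.31
Life annuity-due factor ä_{x:10} = sum_{k=0}^{9} k_p_x * v^k = 7.026824
APV(future premiums) = 2363 * 7.026824 = 16604.3859
V = 10109.31 - 16604.3859
= -6495.0759


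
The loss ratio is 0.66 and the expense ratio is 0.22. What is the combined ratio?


Combined ratio = loss ratio + expense ratio
= 0.66 + 0.22
= 0.88


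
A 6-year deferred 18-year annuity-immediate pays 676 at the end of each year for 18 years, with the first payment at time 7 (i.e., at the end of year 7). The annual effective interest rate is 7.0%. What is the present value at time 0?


PV at time 6 of the 18-year annuity-immediate:
a_n = 676 * (1-(1+0.07)^(-18))/0.07 = 6799.9428
Discount back 6 years to time 0:
PV = 6799.9428 * (1+0.07)^(-6)
= 6799.9428 * 0.666342
= 4531.089


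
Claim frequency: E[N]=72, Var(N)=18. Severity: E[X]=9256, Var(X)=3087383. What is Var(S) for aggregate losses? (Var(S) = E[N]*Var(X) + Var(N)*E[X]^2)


Var(S) = E[N]*Var(X) + Var(N)*E[X]^2
= 72*3087383 + 18*9256^2
= 222291576 + 1542123648
= 1.7644e+09


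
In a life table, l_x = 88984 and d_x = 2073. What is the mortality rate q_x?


q_x = d_x / l_x
= 2073 / 88984
= 0.0233


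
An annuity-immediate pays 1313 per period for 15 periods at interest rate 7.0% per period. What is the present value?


PV = PMT * (1 - (1+i)^(-n)) / i
= 1313 * (1 - (1+0.07)^(-15)) / 0.07
= 1313 * (1 - 0.362446) / 0.07
= 1313 * 9.107914
= 11958.6911


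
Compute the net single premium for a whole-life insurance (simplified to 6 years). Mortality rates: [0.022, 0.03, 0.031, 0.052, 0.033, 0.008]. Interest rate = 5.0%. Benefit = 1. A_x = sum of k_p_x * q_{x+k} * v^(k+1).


v = 0.952381
Year 0: k_p_x=1.0, q=0.022, term=0.020952
Year 1: k_p_x=0.978, q=0.03, term=0.026612
Year 2: k_p_x=0.94866, q=0.031, term=0.025404
Year 3: k_p_x=0.919252, q=0.052, term=0.039326
Year 4: k_p_x=0.87145, q=0.033, term=0.022533
Year 5: k_p_x=0.842693, q=0.008, term=0.005031
A_x = 0.1399


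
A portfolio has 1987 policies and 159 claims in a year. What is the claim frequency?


frequency = claims / policies
= 159 / 1987
= 0.08


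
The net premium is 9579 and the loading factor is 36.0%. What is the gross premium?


Gross = net * (1 + loading)
= 9579 * (1 + 0.36)
= 9579 * 1.36
= 13027.44


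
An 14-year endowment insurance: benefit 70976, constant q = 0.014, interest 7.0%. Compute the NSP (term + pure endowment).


Term component = 8063.4732
Pure endowment = 14_p_x * v^14 * benefit = 0.820875 * 0.387817 * 70976 = 22595.1611
NSP = 30658.6342


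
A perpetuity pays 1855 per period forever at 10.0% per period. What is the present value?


PV = PMT / i
= 1855 / 0.1
= 18550.0


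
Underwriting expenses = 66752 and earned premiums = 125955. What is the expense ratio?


Expense ratio = expenses / premiums
= 66752 / 125955
= 0.53


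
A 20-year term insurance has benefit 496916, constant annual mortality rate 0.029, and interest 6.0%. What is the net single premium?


NSP = benefit * sum_{k=0}^{n-1} k_p_x * q * v^(k+1)
With constant q=0.029, v=0.943396
Sum = 0.269443
NSP = 496916 * 0.269443
= 133890.6335


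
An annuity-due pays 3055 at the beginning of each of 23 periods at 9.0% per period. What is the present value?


PV_due = PMT * (1-(1+i)^(-n))/i * (1+i)
PV_immediate = 29267.5319
PV_due = 29267.5319 * 1.09
= 31901.6097


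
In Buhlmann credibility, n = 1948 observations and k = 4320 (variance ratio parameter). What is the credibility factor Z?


Z = n / (n + k)
= 1948 / (1948 + 4320)
= 1948 / 6268
= 0.3108


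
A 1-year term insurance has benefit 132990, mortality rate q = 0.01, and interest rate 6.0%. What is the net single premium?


NSP = benefit * q * v
v = 1/(1+i) = 0.943396
NSP = 132990 * 0.01 * 0.943396
= 1254.6226


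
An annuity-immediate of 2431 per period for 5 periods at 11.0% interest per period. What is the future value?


FV = PMT * ((1+i)^n - 1) / i
= 2431 * ((1.11)^5 - 1) / 0.11
= 2431 * (1.685058 - 1) / 0.11
= 15139.7852


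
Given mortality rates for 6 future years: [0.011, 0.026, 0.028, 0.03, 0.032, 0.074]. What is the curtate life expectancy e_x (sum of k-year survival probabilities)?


e_x = sum_{k=1}^{n} k_p_x
k_p_x values:
  1_p_x = 0.989
  2_p_x = 0.963286
  3_p_x = 0.936314
  4_p_x = 0.908225
  5_p_x = 0.879161
  6_p_x = 0.814103
e_x = 5.4901


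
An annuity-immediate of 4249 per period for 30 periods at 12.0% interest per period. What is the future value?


FV = PMT * ((1+i)^n - 1) / i
= 4249 * ((1.12)^30 - 1) / 0.12
= 4249 * (29.959922 - 1) / 0.12
= 1.0254e+06


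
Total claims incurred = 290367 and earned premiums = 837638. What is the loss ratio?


Loss ratio = claims / premiums
= 290367 / 837638
= 0.3466


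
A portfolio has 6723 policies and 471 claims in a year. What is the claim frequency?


frequency = claims / policies
= 471 / 6723
= 0.0701


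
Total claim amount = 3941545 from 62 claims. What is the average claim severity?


severity = total / number
= 3941545 / 62
= 63573.3065


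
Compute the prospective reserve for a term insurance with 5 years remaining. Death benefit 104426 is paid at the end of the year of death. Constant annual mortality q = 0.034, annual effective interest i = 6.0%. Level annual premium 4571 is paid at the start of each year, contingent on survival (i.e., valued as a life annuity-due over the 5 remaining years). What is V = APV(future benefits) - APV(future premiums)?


v = 1/(1+i) = 0.943396
APV(future benefits) per unit = sum_{k=0}^{4} k_p_x * q * v^(k+1) = 0.134346
APV(future benefits) = 104426 * 0.134346 = 14029.1768
Life annuity-due factor ä_{x:5} = sum_{k=0}^{4} k_p_x * v^k = 4.188423
APV(future premiums) = 4571 * 4.188423 = 19145.2797
V = 14029.1768 - 19145.2797
= -5116.1029


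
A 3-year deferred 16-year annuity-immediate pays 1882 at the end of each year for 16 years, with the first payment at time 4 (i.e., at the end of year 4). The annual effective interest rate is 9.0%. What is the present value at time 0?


PV at time 3 of the 16-year annuity-immediate:
a_n = 1882 * (1-(1+0.09)^(-16))/0.09 = 15644.2345
Discount back 3 years to time 0:
PV = 15644.2345 * (1+0.09)^(-3)
= 15644.2345 * 0.772183
= 12080.2195


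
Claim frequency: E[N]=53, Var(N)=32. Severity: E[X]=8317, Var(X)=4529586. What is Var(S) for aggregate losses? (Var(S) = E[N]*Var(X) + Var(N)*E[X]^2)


Var(S) = E[N]*Var(X) + Var(N)*E[X]^2
= 53*4529586 + 32*8317^2
= 240068058 + 2213519648
= 2.4536e+09


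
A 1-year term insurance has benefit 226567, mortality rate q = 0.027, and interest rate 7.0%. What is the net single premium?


NSP = benefit * q * v
v = 1/(1+i) = 0.934579
NSP = 226567 * 0.027 * 0.934579
= 5717.1112


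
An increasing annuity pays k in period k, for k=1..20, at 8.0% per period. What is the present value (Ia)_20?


(Ia)_n = sum_{k=1}^{n} k * v^k, v = 1/(1+i)
v = 0.925926
Sum computed term by term:
(Ia)_20 = 78.9079


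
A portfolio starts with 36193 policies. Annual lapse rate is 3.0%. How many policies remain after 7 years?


remaining = initial * (1 - lapse)^years
= 36193 * (1 - 0.03)^7
= 36193 * 0.807983
= 29243.3231


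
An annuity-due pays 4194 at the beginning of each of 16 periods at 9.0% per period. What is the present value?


PV_due = PMT * (1-(1+i)^(-n))/i * (1+i)
PV_immediate = 34862.8691
PV_due = 34862.8691 * 1.09
= 38000.5273


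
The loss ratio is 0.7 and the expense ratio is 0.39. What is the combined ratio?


Combined ratio = loss ratio + expense ratio
= 0.7 + 0.39
= 1.09


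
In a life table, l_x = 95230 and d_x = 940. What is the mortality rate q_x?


q_x = d_x / l_x
= 940 / 95230
= 0.0099


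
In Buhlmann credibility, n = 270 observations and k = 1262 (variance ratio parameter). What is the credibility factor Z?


Z = n / (n + k)
= 270 / (270 + 1262)
= 270 / 1532
= 0.1762


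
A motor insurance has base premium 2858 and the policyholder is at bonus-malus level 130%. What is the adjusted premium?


adjusted = base * BM_level / 100
= 2858 * 130 / 100
= 2858 * 1.3
= 3715.4


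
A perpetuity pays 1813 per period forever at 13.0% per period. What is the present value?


PV = PMT / i
= 1813 / 0.13
= 13946.1538


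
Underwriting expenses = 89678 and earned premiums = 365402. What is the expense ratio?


Expense ratio = expenses / premiums
= 89678 / 365402
= 0.2454


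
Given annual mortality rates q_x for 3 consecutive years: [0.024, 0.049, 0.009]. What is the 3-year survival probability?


p_k = 1 - q_k for each year
Survival = product of (1 - q_k)
= 0.976 * 0.951 * 0.991
= 0.9198


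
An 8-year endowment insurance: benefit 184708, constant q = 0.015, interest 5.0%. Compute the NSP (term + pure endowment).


Term component = 17060.3197
Pure endowment = 8_p_x * v^8 * benefit = 0.886115 * 0.676839 * 184708 = 110779.9481
NSP = 127840.2678


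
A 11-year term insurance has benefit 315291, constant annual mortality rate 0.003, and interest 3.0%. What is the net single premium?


NSP = benefit * sum_{k=0}^{n-1} k_p_x * q * v^(k+1)
With constant q=0.003, v=0.970874
Sum = 0.027369
NSP = 315291 * 0.027369
= 8629.3492


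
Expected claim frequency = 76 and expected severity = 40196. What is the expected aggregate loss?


E[S] = E[N] * E[X]
= 76 * 40196
= 3.0549e+06


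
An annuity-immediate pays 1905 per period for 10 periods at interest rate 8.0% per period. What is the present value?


PV = PMT * (1 - (1+i)^(-n)) / i
= 1905 * (1 - (1+0.08)^(-10)) / 0.08
= 1905 * (1 - 0.463193) / 0.08
= 1905 * 6.710081
= 12782.7051


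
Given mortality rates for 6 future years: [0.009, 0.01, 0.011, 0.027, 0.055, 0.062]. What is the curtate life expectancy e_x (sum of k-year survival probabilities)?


e_x = sum_{k=1}^{n} k_p_x
k_p_x values:
  1_p_x = 0.991
  2_p_x = 0.98109
  3_p_x = 0.970298
  4_p_x = 0.9441
  5_p_x = 0.892174
  6_p_x = 0.83686
e_x = 5.6155


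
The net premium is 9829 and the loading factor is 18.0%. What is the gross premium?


Gross = net * (1 + loading)
= 9829 * (1 + 0.18)
= 9829 * 1.18
= 11598.22


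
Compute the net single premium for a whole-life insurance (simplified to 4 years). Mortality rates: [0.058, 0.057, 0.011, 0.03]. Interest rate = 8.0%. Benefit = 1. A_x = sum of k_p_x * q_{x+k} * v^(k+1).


v = 0.925926
Year 0: k_p_x=1.0, q=0.058, term=0.053704
Year 1: k_p_x=0.942, q=0.057, term=0.046034
Year 2: k_p_x=0.888306, q=0.011, term=0.007757
Year 3: k_p_x=0.878535, q=0.03, term=0.019372
A_x = 0.1269


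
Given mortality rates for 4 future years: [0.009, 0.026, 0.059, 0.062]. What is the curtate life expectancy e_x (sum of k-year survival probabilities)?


e_x = sum_{k=1}^{n} k_p_x
k_p_x values:
  1_p_x = 0.991
  2_p_x = 0.965234
  3_p_x = 0.908285
  4_p_x = 0.851972
e_x = 3.7165


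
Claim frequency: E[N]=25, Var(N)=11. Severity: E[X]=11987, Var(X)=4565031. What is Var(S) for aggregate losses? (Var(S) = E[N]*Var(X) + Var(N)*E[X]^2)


Var(S) = E[N]*Var(X) + Var(N)*E[X]^2
= 25*4565031 + 11*11987^2
= 114125775 + 1580569859
= 1.6947e+09


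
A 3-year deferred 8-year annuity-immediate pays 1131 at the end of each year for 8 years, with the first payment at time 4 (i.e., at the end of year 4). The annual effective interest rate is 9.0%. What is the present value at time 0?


PV at time 3 of the 8-year annuity-immediate:
a_n = 1131 * (1-(1+0.09)^(-8))/0.09 = 6259.8804
Discount back 3 years to time 0:
PV = 6259.8804 * (1+0.09)^(-3)
= 6259.8804 * 0.772183
= 4833.7762


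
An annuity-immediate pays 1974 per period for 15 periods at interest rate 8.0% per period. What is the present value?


PV = PMT * (1 - (1+i)^(-n)) / i
= 1974 * (1 - (1+0.08)^(-15)) / 0.08
= 1974 * (1 - 0.315242) / 0.08
= 1974 * 8.559479
= 16896.4109


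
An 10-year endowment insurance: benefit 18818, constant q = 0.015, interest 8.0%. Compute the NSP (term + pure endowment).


Term component = 1788.0422
Pure endowment = 10_p_x * v^10 * benefit = 0.85973 * 0.463193 * 18818 = 7493.733
NSP = 9281.7751


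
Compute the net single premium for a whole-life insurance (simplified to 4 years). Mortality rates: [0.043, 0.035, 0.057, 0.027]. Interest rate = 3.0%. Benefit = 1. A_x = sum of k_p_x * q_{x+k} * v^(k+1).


v = 0.970874
Year 0: k_p_x=1.0, q=0.043, term=0.041748
Year 1: k_p_x=0.957, q=0.035, term=0.031572
Year 2: k_p_x=0.923505, q=0.057, term=0.048173
Year 3: k_p_x=0.870865, q=0.027, term=0.020891
A_x = 0.1424


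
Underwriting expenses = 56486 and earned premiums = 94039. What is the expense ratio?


Expense ratio = expenses / premiums
= 56486 / 94039
= 0.6007


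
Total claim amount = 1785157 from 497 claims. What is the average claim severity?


severity = total / number
= 1785157 / 497
= 3591.8652


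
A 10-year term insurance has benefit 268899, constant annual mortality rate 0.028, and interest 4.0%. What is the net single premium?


NSP = benefit * sum_{k=0}^{n-1} k_p_x * q * v^(k+1)
With constant q=0.028, v=0.961538
Sum = 0.202364
NSP = 268899 * 0.202364
= 54415.447


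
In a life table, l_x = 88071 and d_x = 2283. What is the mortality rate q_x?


q_x = d_x / l_x
= 2283 / 88071
= 0.0259


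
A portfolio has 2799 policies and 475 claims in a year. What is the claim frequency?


frequency = claims / policies
= 475 / 2799
= 0.1697


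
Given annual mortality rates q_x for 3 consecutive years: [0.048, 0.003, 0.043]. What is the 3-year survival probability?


p_k = 1 - q_k for each year
Survival = product of (1 - q_k)
= 0.952 * 0.997 * 0.957
= 0.9083


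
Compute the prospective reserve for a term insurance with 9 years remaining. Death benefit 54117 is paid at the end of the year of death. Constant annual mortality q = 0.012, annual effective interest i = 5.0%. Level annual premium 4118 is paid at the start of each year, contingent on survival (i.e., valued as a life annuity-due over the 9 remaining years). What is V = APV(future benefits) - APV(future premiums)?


v = 1/(1+i) = 0.952381
APV(future benefits) per unit = sum_{k=0}^{8} k_p_x * q * v^(k+1) = 0.081631
APV(future benefits) = 54117 * 0.081631 = 4417.6136
Life annuity-due factor ä_{x:9} = sum_{k=0}^{8} k_p_x * v^k = 7.142694
APV(future premiums) = 4118 * 7.142694 = 29413.6154
V = 4417.6136 - 29413.6154
= -24996.0018


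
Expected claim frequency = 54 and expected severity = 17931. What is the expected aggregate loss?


E[S] = E[N] * E[X]
= 54 * 17931
= 968274


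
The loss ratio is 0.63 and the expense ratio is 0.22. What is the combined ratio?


Combined ratio = loss ratio + expense ratio
= 0.63 + 0.22
= 0.85


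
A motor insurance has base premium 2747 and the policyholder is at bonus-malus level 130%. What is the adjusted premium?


adjusted = base * BM_level / 100
= 2747 * 130 / 100
= 2747 * 1.3
= 3571.1


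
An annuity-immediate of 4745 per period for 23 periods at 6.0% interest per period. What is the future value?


FV = PMT * ((1+i)^n - 1) / i
= 4745 * ((1.06)^23 - 1) / 0.06
= 4745 * (3.81975 - 1) / 0.06
= 222995.2024


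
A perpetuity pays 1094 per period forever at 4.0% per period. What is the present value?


PV = PMT / i
= 1094 / 0.04
= 27350.0


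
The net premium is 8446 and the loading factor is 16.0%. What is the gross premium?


Gross = net * (1 + loading)
= 8446 * (1 + 0.16)
= 8446 * 1.16
= 9797.36


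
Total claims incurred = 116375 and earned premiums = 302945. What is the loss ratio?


Loss ratio = claims / premiums
= 116375 / 302945
= 0.3841


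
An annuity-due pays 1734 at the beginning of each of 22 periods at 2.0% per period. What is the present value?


PV_due = PMT * (1-(1+i)^(-n))/i * (1+i)
PV_immediate = 30619.0556
PV_due = 30619.0556 * 1.02
= 31231.4367


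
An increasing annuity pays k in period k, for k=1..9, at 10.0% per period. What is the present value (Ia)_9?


(Ia)_n = sum_{k=1}^{n} k * v^k, v = 1/(1+i)
v = 0.909091
Sum computed term by term:
(Ia)_9 = 25.1805


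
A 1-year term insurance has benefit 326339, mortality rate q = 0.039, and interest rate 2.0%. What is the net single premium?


NSP = benefit * q * v
v = 1/(1+i) = 0.980392
NSP = 326339 * 0.039 * 0.980392
= 12477.6676


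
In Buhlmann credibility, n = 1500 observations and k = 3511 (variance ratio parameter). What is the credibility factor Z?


Z = n / (n + k)
= 1500 / (1500 + 3511)
= 1500 / 5011
= 0.2993


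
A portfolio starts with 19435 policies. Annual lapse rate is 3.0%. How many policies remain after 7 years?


remaining = initial * (1 - lapse)^years
= 19435 * (1 - 0.03)^7
= 19435 * 0.807983
= 15703.1466


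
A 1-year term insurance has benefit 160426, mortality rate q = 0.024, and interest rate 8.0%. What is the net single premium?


NSP = benefit * q * v
v = 1/(1+i) = 0.925926
NSP = 160426 * 0.024 * 0.925926
= 3565.0222


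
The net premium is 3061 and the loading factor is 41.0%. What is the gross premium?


Gross = net * (1 + loading)
= 3061 * (1 + 0.41)
= 3061 * 1.41
= 4316.01


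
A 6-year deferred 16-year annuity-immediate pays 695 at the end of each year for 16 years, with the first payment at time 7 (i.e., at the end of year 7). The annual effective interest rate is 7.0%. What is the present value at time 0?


PV at time 6 of the 16-year annuity-immediate:
a_n = 695 * (1-(1+0.07)^(-16))/0.07 = 6565.4208
Discount back 6 years to time 0:
PV = 6565.4208 * (1+0.07)^(-6)
= 6565.4208 * 0.666342
= 4374.8171


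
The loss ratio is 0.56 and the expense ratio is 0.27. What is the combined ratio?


Combined ratio = loss ratio + expense ratio
= 0.56 + 0.27
= 0.83


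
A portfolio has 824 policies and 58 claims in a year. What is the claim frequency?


frequency = claims / policies
= 58 / 824
= 0.0704


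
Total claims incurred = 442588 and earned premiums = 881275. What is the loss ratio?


Loss ratio = claims / premiums
= 442588 / 881275
= 0.5022


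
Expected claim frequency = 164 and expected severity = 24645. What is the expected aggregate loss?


E[S] = E[N] * E[X]
= 164 * 24645
= 4.0418e+06


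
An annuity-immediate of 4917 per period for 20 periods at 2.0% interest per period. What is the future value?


FV = PMT * ((1+i)^n - 1) / i
= 4917 * ((1.02)^20 - 1) / 0.02
= 4917 * (1.485947 - 1) / 0.02
= 119470.1673


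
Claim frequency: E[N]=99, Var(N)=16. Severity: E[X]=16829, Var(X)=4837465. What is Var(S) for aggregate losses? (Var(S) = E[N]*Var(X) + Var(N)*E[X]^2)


Var(S) = E[N]*Var(X) + Var(N)*E[X]^2
= 99*4837465 + 16*16829^2
= 478909035 + 4531443856
= 5.0104e+09


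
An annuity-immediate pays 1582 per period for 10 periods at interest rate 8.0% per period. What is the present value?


PV = PMT * (1 - (1+i)^(-n)) / i
= 1582 * (1 - (1+0.08)^(-10)) / 0.08
= 1582 * (1 - 0.463193) / 0.08
= 1582 * 6.710081
= 10615.3488


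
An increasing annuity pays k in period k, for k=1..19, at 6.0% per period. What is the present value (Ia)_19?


(Ia)_n = sum_{k=1}^{n} k * v^k, v = 1/(1+i)
v = 0.943396
Sum computed term by term:
(Ia)_19 = 92.4643


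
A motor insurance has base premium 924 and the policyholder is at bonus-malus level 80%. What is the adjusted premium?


adjusted = base * BM_level / 100
= 924 * 80 / 100
= 924 * 0.8
= 739.2


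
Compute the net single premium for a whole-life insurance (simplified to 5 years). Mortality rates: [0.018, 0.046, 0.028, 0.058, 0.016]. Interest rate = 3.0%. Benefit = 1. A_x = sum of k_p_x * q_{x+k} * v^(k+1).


v = 0.970874
Year 0: k_p_x=1.0, q=0.018, term=0.017476
Year 1: k_p_x=0.982, q=0.046, term=0.042579
Year 2: k_p_x=0.936828, q=0.028, term=0.024005
Year 3: k_p_x=0.910597, q=0.058, term=0.046925
Year 4: k_p_x=0.857782, q=0.016, term=0.011839
A_x = 0.1428


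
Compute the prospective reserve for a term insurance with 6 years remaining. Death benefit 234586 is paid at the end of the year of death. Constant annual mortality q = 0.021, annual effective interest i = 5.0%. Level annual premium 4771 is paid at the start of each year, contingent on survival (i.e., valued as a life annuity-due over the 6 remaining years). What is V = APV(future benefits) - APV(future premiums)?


v = 1/(1+i) = 0.952381
APV(future benefits) per unit = sum_{k=0}^{5} k_p_x * q * v^(k+1) = 0.101453
APV(future benefits) = 234586 * 0.101453 = 23799.4411
Life annuity-due factor ä_{x:6} = sum_{k=0}^{5} k_p_x * v^k = 5.072647
APV(future premiums) = 4771 * 5.072647 = 24201.6006
V = 23799.4411 - 24201.6006
= -402.1595


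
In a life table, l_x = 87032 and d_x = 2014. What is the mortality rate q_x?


q_x = d_x / l_x
= 2014 / 87032
= 0.0231


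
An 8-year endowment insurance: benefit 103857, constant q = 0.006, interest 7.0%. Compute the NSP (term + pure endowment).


Term component = 3651.5109
Pure endowment = 8_p_x * v^8 * benefit = 0.952996 * 0.582009 * 103857 = 57604.5286
NSP = 61256.0395


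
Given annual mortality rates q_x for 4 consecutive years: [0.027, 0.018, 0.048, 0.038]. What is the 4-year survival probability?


p_k = 1 - q_k for each year
Survival = product of (1 - q_k)
= 0.973 * 0.982 * 0.952 * 0.962
= 0.8751


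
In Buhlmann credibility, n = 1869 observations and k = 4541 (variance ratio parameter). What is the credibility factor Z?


Z = n / (n + k)
= 1869 / (1869 + 4541)
= 1869 / 6410
= 0.2916


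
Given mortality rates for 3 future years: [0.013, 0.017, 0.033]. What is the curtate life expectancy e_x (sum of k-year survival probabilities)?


e_x = sum_{k=1}^{n} k_p_x
k_p_x values:
  1_p_x = 0.987
  2_p_x = 0.970221
  3_p_x = 0.938204
e_x = 2.8954


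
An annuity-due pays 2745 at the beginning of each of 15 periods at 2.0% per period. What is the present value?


PV_due = PMT * (1-(1+i)^(-n))/i * (1+i)
PV_immediate = 35271.2283
PV_due = 35271.2283 * 1.02
= 35976.6529


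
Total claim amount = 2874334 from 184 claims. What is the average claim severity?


severity = total / number
= 2874334 / 184
= 15621.3804


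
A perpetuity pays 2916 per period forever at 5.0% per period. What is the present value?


PV = PMT / i
= 2916 / 0.05
= 58320.0


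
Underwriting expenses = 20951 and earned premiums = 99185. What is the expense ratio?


Expense ratio = expenses / premiums
= 20951 / 99185
= 0.2112


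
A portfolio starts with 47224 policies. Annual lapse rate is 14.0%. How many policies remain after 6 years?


remaining = initial * (1 - lapse)^years
= 47224 * (1 - 0.14)^6
= 47224 * 0.404567
= 19105.2831


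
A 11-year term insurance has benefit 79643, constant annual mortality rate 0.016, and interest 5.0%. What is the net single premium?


NSP = benefit * sum_{k=0}^{n-1} k_p_x * q * v^(k+1)
With constant q=0.016, v=0.952381
Sum = 0.123727
NSP = 79643 * 0.123727
= 9854.0066


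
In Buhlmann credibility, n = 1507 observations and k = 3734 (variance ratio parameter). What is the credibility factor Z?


Z = n / (n + k)
= 1507 / (1507 + 3734)
= 1507 / 5241
= 0.2875


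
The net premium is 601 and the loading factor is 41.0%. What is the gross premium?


Gross = net * (1 + loading)
= 601 * (1 + 0.41)
= 601 * 1.41
= 847.41


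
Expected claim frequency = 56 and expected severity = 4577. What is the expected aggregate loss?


E[S] = E[N] * E[X]
= 56 * 4577
= 256312


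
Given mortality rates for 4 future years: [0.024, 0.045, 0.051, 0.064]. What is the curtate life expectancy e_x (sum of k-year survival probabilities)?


e_x = sum_{k=1}^{n} k_p_x
k_p_x values:
  1_p_x = 0.976
  2_p_x = 0.93208
  3_p_x = 0.884544
  4_p_x = 0.827933
e_x = 3.6206


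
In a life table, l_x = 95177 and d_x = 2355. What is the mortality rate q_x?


q_x = d_x / l_x
= 2355 / 95177
= 0.0247


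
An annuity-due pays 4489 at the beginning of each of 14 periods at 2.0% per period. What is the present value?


PV_due = PMT * (1-(1+i)^(-n))/i * (1+i)
PV_immediate = 54344.9507
PV_due = 54344.9507 * 1.02
= 55431.8497


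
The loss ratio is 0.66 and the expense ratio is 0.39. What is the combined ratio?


Combined ratio = loss ratio + expense ratio
= 0.66 + 0.39
= 1.05


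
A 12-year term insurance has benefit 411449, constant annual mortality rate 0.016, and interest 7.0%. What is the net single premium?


NSP = benefit * sum_{k=0}^{n-1} k_p_x * q * v^(k+1)
With constant q=0.016, v=0.934579
Sum = 0.117976
NSP = 411449 * 0.117976
= 48541.2126


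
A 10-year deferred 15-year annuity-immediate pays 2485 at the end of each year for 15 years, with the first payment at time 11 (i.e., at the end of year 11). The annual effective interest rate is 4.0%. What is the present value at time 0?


PV at time 10 of the 15-year annuity-immediate:
a_n = 2485 * (1-(1+0.04)^(-15))/0.04 = 27629.1928
Discount back 10 years to time 0:
PV = 27629.1928 * (1+0.04)^(-10)
= 27629.1928 * 0.675564
= 18665.2926


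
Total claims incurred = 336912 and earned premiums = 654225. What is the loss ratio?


Loss ratio = claims / premiums
= 336912 / 654225
= 0.515


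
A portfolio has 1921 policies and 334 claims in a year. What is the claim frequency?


frequency = claims / policies
= 334 / 1921
= 0.1739


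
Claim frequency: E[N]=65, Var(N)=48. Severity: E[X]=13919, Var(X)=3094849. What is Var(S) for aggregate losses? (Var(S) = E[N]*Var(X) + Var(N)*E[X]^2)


Var(S) = E[N]*Var(X) + Var(N)*E[X]^2
= 65*3094849 + 48*13919^2
= 201165185 + 9299450928
= 9.5006e+09


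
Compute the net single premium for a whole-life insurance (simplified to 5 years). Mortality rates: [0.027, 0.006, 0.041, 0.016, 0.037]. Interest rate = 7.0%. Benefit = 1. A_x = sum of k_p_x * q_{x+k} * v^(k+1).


v = 0.934579
Year 0: k_p_x=1.0, q=0.027, term=0.025234
Year 1: k_p_x=0.973, q=0.006, term=0.005099
Year 2: k_p_x=0.967162, q=0.041, term=0.032369
Year 3: k_p_x=0.927508, q=0.016, term=0.011321
Year 4: k_p_x=0.912668, q=0.037, term=0.024077
A_x = 0.0981


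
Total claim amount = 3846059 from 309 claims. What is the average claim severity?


severity = total / number
= 3846059 / 309
= 12446.7929


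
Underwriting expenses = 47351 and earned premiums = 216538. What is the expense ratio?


Expense ratio = expenses / premiums
= 47351 / 216538
= 0.2187


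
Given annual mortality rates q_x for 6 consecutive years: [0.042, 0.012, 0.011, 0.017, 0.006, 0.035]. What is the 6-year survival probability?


p_k = 1 - q_k for each year
Survival = product of (1 - q_k)
= 0.958 * 0.988 * 0.989 * 0.983 * 0.994 * 0.965
= 0.8826


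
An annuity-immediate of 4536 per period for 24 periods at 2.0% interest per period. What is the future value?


FV = PMT * ((1+i)^n - 1) / i
= 4536 * ((1.02)^24 - 1) / 0.02
= 4536 * (1.608437 - 1) / 0.02
= 137993.5682


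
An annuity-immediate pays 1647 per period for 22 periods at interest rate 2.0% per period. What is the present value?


PV = PMT * (1 - (1+i)^(-n)) / i
= 1647 * (1 - (1+0.02)^(-22)) / 0.02
= 1647 * (1 - 0.646839) / 0.02
= 1647 * 17.658048
= 29082.8054


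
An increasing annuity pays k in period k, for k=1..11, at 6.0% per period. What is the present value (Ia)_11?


(Ia)_n = sum_{k=1}^{n} k * v^k, v = 1/(1+i)
v = 0.943396
Sum computed term by term:
(Ia)_11 = 42.7571


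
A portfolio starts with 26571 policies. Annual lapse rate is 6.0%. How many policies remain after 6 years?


remaining = initial * (1 - lapse)^years
= 26571 * (1 - 0.06)^6
= 26571 * 0.68987
= 18330.53


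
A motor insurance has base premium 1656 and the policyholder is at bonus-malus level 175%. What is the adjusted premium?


adjusted = base * BM_level / 100
= 1656 * 175 / 100
= 1656 * 1.75
= 2898.0


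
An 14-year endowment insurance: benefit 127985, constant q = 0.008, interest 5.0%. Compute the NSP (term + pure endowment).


Term component = 9685.3793
Pure endowment = 14_p_x * v^14 * benefit = 0.893642 * 0.505068 * 127985 = 57766.0
NSP = 67451.3793


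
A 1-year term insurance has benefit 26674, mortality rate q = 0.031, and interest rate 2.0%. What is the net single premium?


NSP = benefit * q * v
v = 1/(1+i) = 0.980392
NSP = 26674 * 0.031 * 0.980392
= 810.6804


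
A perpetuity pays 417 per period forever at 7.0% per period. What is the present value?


PV = PMT / i
= 417 / 0.07
= 5957.1429


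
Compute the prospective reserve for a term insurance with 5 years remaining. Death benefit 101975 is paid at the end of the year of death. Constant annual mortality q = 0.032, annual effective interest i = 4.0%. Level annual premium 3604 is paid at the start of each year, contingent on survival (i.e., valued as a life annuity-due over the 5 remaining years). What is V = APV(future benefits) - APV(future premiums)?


v = 1/(1+i) = 0.961538
APV(future benefits) per unit = sum_{k=0}^{4} k_p_x * q * v^(k+1) = 0.133969
APV(future benefits) = 101975 * 0.133969 = 13661.4658
Life annuity-due factor ä_{x:5} = sum_{k=0}^{4} k_p_x * v^k = 4.353985
APV(future premiums) = 3604 * 4.353985 = 15691.7626
V = 13661.4658 - 15691.7626
= -2030.2968


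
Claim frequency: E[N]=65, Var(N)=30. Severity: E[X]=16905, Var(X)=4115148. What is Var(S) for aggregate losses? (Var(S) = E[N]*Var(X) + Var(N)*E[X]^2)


Var(S) = E[N]*Var(X) + Var(N)*E[X]^2
= 65*4115148 + 30*16905^2
= 267484620 + 8573370750
= 8.8409e+09


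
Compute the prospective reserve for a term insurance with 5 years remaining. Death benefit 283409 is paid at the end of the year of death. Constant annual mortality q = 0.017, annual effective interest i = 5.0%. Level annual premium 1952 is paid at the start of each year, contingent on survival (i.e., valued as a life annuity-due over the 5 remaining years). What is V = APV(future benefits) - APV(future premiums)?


v = 1/(1+i) = 0.952381
APV(future benefits) per unit = sum_{k=0}^{4} k_p_x * q * v^(k+1) = 0.07126
APV(future benefits) = 283409 * 0.07126 = 20195.6606
Life annuity-due factor ä_{x:5} = sum_{k=0}^{4} k_p_x * v^k = 4.401339
APV(future premiums) = 1952 * 4.401339 = 8591.4134
V = 20195.6606 - 8591.4134
= 11604.2472


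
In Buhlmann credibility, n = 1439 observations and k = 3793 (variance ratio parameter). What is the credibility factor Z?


Z = n / (n + k)
= 1439 / (1439 + 3793)
= 1439 / 5232
= 0.275


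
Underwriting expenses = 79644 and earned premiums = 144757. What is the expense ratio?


Expense ratio = expenses / premiums
= 79644 / 144757
= 0.5502


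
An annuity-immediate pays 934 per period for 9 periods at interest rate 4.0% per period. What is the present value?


PV = PMT * (1 - (1+i)^(-n)) / i
= 934 * (1 - (1+0.04)^(-9)) / 0.04
= 934 * (1 - 0.702587) / 0.04
= 934 * 7.435332
= 6944.5997


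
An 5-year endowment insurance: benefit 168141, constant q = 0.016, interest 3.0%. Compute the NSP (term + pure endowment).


Term component = 11943.9583
Pure endowment = 5_p_x * v^5 * benefit = 0.922519 * 0.862609 * 168141 = 133802.12
NSP = 145746.0783


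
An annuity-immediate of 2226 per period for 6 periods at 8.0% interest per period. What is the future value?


FV = PMT * ((1+i)^n - 1) / i
= 2226 * ((1.08)^6 - 1) / 0.08
= 2226 * (1.586874 - 1) / 0.08
= 16329.778


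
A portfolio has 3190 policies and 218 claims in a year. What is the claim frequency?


frequency = claims / policies
= 218 / 3190
= 0.0683


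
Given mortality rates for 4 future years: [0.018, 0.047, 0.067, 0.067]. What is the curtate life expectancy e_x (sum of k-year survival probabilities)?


e_x = sum_{k=1}^{n} k_p_x
k_p_x values:
  1_p_x = 0.982
  2_p_x = 0.935846
  3_p_x = 0.873144
  4_p_x = 0.814644
e_x = 3.6056


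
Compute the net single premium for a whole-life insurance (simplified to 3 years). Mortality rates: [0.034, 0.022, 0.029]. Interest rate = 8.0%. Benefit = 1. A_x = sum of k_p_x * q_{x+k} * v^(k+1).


v = 0.925926
Year 0: k_p_x=1.0, q=0.034, term=0.031481
Year 1: k_p_x=0.966, q=0.022, term=0.01822
Year 2: k_p_x=0.944748, q=0.029, term=0.021749
A_x = 0.0715


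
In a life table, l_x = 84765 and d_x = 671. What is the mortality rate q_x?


q_x = d_x / l_x
= 671 / 84765
= 0.0079


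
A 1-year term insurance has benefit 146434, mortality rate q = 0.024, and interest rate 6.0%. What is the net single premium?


NSP = benefit * q * v
v = 1/(1+i) = 0.943396
NSP = 146434 * 0.024 * 0.943396
= 3315.4868


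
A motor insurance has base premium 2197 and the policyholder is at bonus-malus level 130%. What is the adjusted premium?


adjusted = base * BM_level / 100
= 2197 * 130 / 100
= 2197 * 1.3
= 2856.1


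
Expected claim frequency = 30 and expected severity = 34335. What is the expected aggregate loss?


E[S] = E[N] * E[X]
= 30 * 34335
= 1.0300e+06


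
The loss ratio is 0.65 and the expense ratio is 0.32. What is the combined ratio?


Combined ratio = loss ratio + expense ratio
= 0.65 + 0.32
= 0.97


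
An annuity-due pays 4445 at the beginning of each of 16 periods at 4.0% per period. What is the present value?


PV_due = PMT * (1-(1+i)^(-n))/i * (1+i)
PV_immediate = 51794.454
PV_due = 51794.454 * 1.04
= 53866.2321


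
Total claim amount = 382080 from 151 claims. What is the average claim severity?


severity = total / number
= 382080 / 151
= 2530.3311


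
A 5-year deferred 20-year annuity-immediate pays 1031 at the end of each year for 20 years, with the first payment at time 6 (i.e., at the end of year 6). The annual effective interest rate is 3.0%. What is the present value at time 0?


PV at time 5 of the 20-year annuity-immediate:
a_n = 1031 * (1-(1+0.03)^(-20))/0.03 = 15338.6766
Discount back 5 years to time 0:
PV = 15338.6766 * (1+0.03)^(-5)
= 15338.6766 * 0.862609
= 13231.2772


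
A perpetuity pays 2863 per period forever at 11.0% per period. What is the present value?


PV = PMT / i
= 2863 / 0.11
= 26027.2727


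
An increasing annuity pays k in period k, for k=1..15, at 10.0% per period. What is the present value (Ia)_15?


(Ia)_n = sum_{k=1}^{n} k * v^k, v = 1/(1+i)
v = 0.909091
Sum computed term by term:
(Ia)_15 = 47.7581


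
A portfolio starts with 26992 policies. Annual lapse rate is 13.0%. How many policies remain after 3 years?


remaining = initial * (1 - lapse)^years
= 26992 * (1 - 0.13)^3
= 26992 * 0.658503
= 17774.313


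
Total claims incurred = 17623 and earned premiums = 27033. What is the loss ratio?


Loss ratio = claims / premiums
= 17623 / 27033
= 0.6519


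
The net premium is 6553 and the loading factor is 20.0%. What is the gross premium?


Gross = net * (1 + loading)
= 6553 * (1 + 0.2)
= 6553 * 1.2
= 7863.6


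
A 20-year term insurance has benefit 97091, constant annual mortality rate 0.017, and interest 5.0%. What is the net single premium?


NSP = benefit * sum_{k=0}^{n-1} k_p_x * q * v^(k+1)
With constant q=0.017, v=0.952381
Sum = 0.185864
NSP = 97091 * 0.185864
= 18045.7574


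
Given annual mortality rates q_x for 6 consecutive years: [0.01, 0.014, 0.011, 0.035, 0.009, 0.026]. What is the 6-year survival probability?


p_k = 1 - q_k for each year
Survival = product of (1 - q_k)
= 0.99 * 0.986 * 0.989 * 0.965 * 0.991 * 0.974
= 0.8992


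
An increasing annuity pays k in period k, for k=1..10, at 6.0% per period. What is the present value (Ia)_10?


(Ia)_n = sum_{k=1}^{n} k * v^k, v = 1/(1+i)
v = 0.943396
Sum computed term by term:
(Ia)_10 = 36.9624


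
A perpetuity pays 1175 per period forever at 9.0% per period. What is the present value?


PV = PMT / i
= 1175 / 0.09
= 13055.5556


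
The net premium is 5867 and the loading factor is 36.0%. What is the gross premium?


Gross = net * (1 + loading)
= 5867 * (1 + 0.36)
= 5867 * 1.36
= 7979.12


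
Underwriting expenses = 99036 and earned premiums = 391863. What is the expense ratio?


Expense ratio = expenses / premiums
= 99036 / 391863
= 0.2527


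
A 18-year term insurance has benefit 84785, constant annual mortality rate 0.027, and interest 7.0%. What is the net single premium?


NSP = benefit * sum_{k=0}^{n-1} k_p_x * q * v^(k+1)
With constant q=0.027, v=0.934579
Sum = 0.228033
NSP = 84785 * 0.228033
= 19333.8175


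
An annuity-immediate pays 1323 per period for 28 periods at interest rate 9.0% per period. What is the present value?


PV = PMT * (1 - (1+i)^(-n)) / i
= 1323 * (1 - (1+0.09)^(-28)) / 0.09
= 1323 * (1 - 0.089548) / 0.09
= 1323 * 10.116128
= 13383.6378


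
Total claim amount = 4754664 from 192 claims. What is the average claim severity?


severity = total / number
= 4754664 / 192
= 24763.875


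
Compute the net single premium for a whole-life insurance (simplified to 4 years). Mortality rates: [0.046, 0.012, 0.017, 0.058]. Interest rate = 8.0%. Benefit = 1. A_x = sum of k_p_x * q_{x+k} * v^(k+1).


v = 0.925926
Year 0: k_p_x=1.0, q=0.046, term=0.042593
Year 1: k_p_x=0.954, q=0.012, term=0.009815
Year 2: k_p_x=0.942552, q=0.017, term=0.01272
Year 3: k_p_x=0.926529, q=0.058, term=0.0395
A_x = 0.1046


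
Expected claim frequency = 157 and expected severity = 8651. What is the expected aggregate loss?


E[S] = E[N] * E[X]
= 157 * 8651
= 1.3582e+06


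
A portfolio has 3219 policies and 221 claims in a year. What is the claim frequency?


frequency = claims / policies
= 221 / 3219
= 0.0687


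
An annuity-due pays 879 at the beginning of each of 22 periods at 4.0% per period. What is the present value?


PV_due = PMT * (1-(1+i)^(-n))/i * (1+i)
PV_immediate = 12702.5304
PV_due = 12702.5304 * 1.04
= 13210.6316


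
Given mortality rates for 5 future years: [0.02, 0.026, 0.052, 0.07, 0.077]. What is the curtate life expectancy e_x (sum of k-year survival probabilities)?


e_x = sum_{k=1}^{n} k_p_x
k_p_x values:
  1_p_x = 0.98
  2_p_x = 0.95452
  3_p_x = 0.904885
  4_p_x = 0.841543
  5_p_x = 0.776744
e_x = 4.4577


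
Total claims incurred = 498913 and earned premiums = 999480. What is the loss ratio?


Loss ratio = claims / premiums
= 498913 / 999480
= 0.4992


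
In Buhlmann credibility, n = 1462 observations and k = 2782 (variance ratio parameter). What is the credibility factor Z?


Z = n / (n + k)
= 1462 / (1462 + 2782)
= 1462 / 4244
= 0.3445
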